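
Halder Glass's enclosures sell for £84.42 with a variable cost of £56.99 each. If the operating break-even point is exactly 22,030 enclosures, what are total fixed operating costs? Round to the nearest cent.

£604,282.90

Unit CM = price − variable cost = £84.42 − £56.99 = £27.43.
Since BE = FC / CM, FC = 22,030 × £27.43 = £604,282.90.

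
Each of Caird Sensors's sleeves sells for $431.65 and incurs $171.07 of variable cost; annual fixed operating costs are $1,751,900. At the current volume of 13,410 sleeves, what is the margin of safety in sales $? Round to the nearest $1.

$2,886,409

Contribution margin per unit = $431.65 − $171.07 = $260.58. Break-even units = $1,751,900 ÷ $260.58 = 6,723.08; break-even revenue = 6,723.08 × $431.65 = $2,902,017.17.
Current sales = 13,410 × $431.65 = $5,788,426.50.
Margin of safety = $5,788,426.50 − $2,902,017.17 = $2,886,409.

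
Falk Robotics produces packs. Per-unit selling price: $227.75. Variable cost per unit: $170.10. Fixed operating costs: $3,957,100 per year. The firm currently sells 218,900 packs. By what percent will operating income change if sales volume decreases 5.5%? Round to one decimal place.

-8.0%

Total contribution margin = 218,900 × $57.65 = $12,619,585.00.
EBIT = $12,619,585.00 − $3,957,100 = $8,662,485.00.
Degree of operating leverage = $12,619,585.00 / $8,662,485.00 = 1.4568.
So EBIT moves 1.4568 × (-5.5%) = -8.0%.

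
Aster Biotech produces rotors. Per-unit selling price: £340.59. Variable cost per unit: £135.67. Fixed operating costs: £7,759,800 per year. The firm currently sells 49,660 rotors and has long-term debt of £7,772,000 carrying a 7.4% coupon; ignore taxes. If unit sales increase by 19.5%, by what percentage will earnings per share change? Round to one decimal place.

+107.8%

Total contribution margin = 49,660 × £204.92 = £10,176,327.20.
Operating income = contribution − fixed costs = £10,176,327.20 − £7,759,800 = £2,416,527.20.
After interest of £575,128.00, pre-tax earnings = £1,841,399.20.
DCL = total CM / (EBIT − I) = £10,176,327.20 / £1,841,399.20 = 5.5264.
EPS therefore changes by 5.5264 × (+19.5%) = +107.8%.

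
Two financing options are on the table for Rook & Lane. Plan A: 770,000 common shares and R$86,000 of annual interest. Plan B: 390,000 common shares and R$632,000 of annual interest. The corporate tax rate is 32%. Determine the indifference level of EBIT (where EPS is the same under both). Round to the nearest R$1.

At indifference, (EBIT − 86,000)(1 − t)/770,000 = (EBIT − 632,000)(1 − t)/390,000.
Cancelling (1 − t) and cross-multiplying: 390,000·(EBIT − 86,000) = 770,000·(EBIT − 632,000).
Solving, EBIT = (632,000·770,000 − 86,000·390,000) / (770,000 − 390,000) = 453,100,000,000 / 380,000 = 1,192,368.42.

R$1,192,368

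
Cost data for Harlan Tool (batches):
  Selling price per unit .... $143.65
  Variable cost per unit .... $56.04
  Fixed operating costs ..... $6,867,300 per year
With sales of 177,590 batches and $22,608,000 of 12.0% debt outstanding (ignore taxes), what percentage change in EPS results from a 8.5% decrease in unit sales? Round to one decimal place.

-22.1%

Total contribution margin = 177,590 × $87.61 = $15,558,659.90.
Subtracting fixed costs: EBIT = $15,558,659.90 − $6,867,300 = $8,691,359.90.
Interest = $2,712,960.00, so EBIT − I = $5,978,399.90.
DCL = total CM / (EBIT − I) = $15,558,659.90 / $5,978,399.90 = 2.6025.
%ΔEPS = DCL × %ΔSales = 2.6025 × -8.5% = -22.1%.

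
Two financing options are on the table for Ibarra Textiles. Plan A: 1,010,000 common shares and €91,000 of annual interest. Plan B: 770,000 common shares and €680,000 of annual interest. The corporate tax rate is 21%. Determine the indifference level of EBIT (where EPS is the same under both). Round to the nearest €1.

€2,569,708

Set EPS_A = EPS_B: (EBIT − €91,000)(1 − 0.21) ÷ 1,010,000 = (EBIT − €680,000)(1 − 0.21) ÷ 770,000.
The (1 − t) factor cancels: (EBIT − 91,000) × 770,000 = (EBIT − 680,000) × 1,010,000.
EBIT × (1,010,000 − 770,000) = 680,000 × 1,010,000 − 91,000 × 770,000 = 616,730,000,000, so EBIT = 616,730,000,000 ÷ 240,000 = 2,569,708.33.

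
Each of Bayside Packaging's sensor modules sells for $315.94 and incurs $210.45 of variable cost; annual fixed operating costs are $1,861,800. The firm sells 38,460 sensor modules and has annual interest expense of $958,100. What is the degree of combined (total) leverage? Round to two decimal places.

Total contribution margin = 38,460 × $105.49 = $4,057,145.40.
EBIT = $4,057,145.40 − $1,861,800 = $2,195,345.40. Interest = $958,100.00.
DOL = $4,057,145.40 ÷ $2,195,345.40 = 1.8481; DFL = $2,195,345.40 ÷ $1,237,245.40 = 1.7744.
DCL = DOL × DFL = 1.8481 × 1.7744 = 3.2793.

3.28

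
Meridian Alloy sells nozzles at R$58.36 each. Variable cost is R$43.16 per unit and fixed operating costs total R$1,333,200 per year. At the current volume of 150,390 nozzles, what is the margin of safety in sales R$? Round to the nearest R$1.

R$3,657,974

Contribution margin per unit = R$58.36 − R$43.16 = R$15.20. Break-even units = R$1,333,200 ÷ R$15.20 = 87,710.53; break-even revenue = 87,710.53 × R$58.36 = R$5,118,786.32.
Actual sales revenue = 150,390 × R$58.36 = R$8,776,760.40.
Margin of safety = R$8,776,760.40 − R$5,118,786.32 = R$3,657,974.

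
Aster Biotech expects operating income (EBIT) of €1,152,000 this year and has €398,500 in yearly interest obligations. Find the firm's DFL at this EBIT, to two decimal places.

1.53

Interest = €398,500.00.
Degree of financial leverage = EBIT / (EBIT − interest) = €1,152,000 / €753,500.00 = 1.5289.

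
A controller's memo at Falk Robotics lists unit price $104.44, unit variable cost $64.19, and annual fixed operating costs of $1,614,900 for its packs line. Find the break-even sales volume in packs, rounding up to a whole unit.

40,122 packs

Contribution margin per unit = $104.44 − $64.19 = $40.25.
Break-even volume = fixed costs ÷ CM per unit = $1,614,900 ÷ $40.25 = 40,121.74, so 40,122 packs.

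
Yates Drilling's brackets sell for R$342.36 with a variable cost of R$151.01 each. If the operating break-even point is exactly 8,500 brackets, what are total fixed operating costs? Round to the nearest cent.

Each unit contributes R$342.36 − R$151.01 = R$191.35.
Since BE = FC / CM, FC = 8,500 × R$191.35 = R$1,626,475.00.

R$1,626,475.00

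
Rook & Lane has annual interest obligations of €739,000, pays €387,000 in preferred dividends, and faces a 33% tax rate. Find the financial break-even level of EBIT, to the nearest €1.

€1,316,612

Grossing the preferred dividend up to pre-tax terms: €387,000 / (1 − 0.33) = €577,611.94.
Financial break-even EBIT = interest + D_p ÷ (1 − t) = €739,000 + €577,611.94 = €1,316,611.94.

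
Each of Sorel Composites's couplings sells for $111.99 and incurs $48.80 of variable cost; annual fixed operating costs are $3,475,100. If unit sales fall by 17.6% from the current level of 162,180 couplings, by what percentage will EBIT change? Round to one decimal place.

Total contribution margin = 162,180 × $63.19 = $10,248,154.20.
EBIT = $10,248,154.20 − $3,475,100 = $6,773,054.20.
DOL = contribution ÷ EBIT = $10,248,154.20 ÷ $6,773,054.20 = 1.5131.
So EBIT moves 1.5131 × (-17.6%) = -26.6%.

-26.6%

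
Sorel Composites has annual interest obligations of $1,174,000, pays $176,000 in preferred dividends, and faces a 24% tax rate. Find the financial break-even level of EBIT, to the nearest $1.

Grossing the preferred dividend up to pre-tax terms: $176,000 / (1 − 0.24) = $231,578.95.
Financial break-even EBIT = interest + D_p ÷ (1 − t) = $1,174,000 + $231,578.95 = $1,405,578.95.

$1,405,579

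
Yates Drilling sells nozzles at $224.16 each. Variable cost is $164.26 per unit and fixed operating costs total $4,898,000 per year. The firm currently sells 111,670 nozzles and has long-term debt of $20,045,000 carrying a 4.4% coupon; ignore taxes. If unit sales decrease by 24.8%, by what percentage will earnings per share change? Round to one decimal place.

Contribution at this volume is 111,670 × $59.90 = $6,689,033.00.
Subtracting fixed costs: EBIT = $6,689,033.00 − $4,898,000 = $1,791,033.00.
After interest of $881,980.00, pre-tax earnings = $909,053.00.
DCL = total CM / (EBIT − I) = $6,689,033.00 / $909,053.00 = 7.3582.
EPS therefore changes by 7.3582 × (-24.8%) = -182.5%.

-182.5%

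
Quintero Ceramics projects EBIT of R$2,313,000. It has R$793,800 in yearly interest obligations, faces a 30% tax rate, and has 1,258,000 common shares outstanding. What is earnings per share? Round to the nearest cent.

R$0.85

Pre-tax income = R$2,313,000 − R$793,800.00 = R$1,519,200.00.
After tax at 30%: net income = R$1,519,200.00 × 0.70 = R$1,063,440.00.
Per share: R$1,063,440.00 / 1,258,000 shares = R$0.85.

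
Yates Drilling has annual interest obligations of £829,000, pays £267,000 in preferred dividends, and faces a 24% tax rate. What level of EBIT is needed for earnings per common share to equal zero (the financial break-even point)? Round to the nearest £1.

£1,180,316

Preferred dividends are paid after tax, so their pre-tax equivalent is £267,000 ÷ (1 − 0.24) = £351,315.79.
EPS = 0 when EBIT covers interest plus the pre-tax preferred burden: £829,000 + £351,315.79 = £1,180,315.79.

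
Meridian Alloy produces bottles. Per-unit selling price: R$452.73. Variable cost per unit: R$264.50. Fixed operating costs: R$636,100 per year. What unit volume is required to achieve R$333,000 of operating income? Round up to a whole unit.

Each unit contributes R$452.73 − R$264.50 = R$188.23.
Units = (FC + target) / CM = (R$636,100 + R$333,000) / R$188.23 = 5,148.49, so 5,149 bottles.

5,149 bottles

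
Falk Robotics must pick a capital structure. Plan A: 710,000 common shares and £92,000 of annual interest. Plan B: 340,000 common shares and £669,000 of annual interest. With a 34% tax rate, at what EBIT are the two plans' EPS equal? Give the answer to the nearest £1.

Set EPS_A = EPS_B: (EBIT − £92,000)(1 − 0.34) ÷ 710,000 = (EBIT − £669,000)(1 − 0.34) ÷ 340,000.
Cancelling (1 − t) and cross-multiplying: 340,000·(EBIT − 92,000) = 710,000·(EBIT − 669,000).
Solving, EBIT = (669,000·710,000 − 92,000·340,000) / (710,000 − 340,000) = 443,710,000,000 / 370,000 = 1,199,216.22.

£1,199,216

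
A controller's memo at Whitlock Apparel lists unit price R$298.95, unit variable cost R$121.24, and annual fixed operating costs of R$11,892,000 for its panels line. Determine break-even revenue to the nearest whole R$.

CM per unit = R$298.95 − R$121.24 = R$177.71; CM ratio = R$177.71 / R$298.95 = 0.5944.
Break-even revenue = fixed costs × price ÷ CM = R$11,892,000 × R$298.95 ÷ R$177.71 = R$20,005,140.

R$20,005,140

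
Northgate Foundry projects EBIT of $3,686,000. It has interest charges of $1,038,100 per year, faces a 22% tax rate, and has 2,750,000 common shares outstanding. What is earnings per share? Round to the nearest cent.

$0.75

Pre-tax income = $3,686,000 − $1,038,100.00 = $2,647,900.00.
Net income = $2,647,900.00 × (1 − 0.22) = $2,065,362.00.
EPS = $2,065,362.00 ÷ 2,750,000 = $0.75.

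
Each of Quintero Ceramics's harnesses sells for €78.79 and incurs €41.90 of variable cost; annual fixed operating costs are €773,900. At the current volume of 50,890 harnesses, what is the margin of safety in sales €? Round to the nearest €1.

€2,356,720

Each unit contributes €78.79 − €41.90 = €36.89. Break-even units = €773,900 ÷ €36.89 = 20,978.58; break-even revenue = 20,978.58 × €78.79 = €1,652,902.71.
Current sales = 50,890 × €78.79 = €4,009,623.10.
Margin of safety = €4,009,623.10 − €1,652,902.71 = €2,356,720.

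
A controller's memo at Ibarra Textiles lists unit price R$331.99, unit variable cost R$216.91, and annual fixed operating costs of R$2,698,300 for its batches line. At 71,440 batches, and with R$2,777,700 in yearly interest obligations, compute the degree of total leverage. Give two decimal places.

2.99

Contribution at this volume is 71,440 × R$115.08 = R$8,221,315.20.
Operating income = contribution − fixed costs = R$8,221,315.20 − R$2,698,300 = R$5,523,015.20. Interest = R$2,777,700.00.
DOL = R$8,221,315.20 ÷ R$5,523,015.20 = 1.4886; DFL = R$5,523,015.20 ÷ R$2,745,315.20 = 2.0118.
DCL = DOL × DFL = 1.4886 × 2.0118 = 2.9948.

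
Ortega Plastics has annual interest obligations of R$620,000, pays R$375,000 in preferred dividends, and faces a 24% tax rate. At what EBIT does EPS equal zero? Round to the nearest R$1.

R$1,113,421

Grossing the preferred dividend up to pre-tax terms: R$375,000 / (1 − 0.24) = R$493,421.05.
EPS = 0 when EBIT covers interest plus the pre-tax preferred burden: R$620,000 + R$493,421.05 = R$1,113,421.05.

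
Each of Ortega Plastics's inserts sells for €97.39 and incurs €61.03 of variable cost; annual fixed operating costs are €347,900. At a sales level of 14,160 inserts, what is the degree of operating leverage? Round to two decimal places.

3.08

Contribution at this volume is 14,160 × €36.36 = €514,857.60.
Operating income = contribution − fixed costs = €514,857.60 − €347,900 = €166,957.60.
So DOL = total CM / EBIT = €514,857.60 / €166,957.60 = 3.0838.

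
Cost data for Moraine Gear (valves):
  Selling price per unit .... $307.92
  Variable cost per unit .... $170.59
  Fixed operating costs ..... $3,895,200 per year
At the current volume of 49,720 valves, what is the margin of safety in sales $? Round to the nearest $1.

$6,576,003

Each unit contributes $307.92 − $170.59 = $137.33. Break-even units = $3,895,200 ÷ $137.33 = 28,363.80; break-even revenue = 28,363.80 × $307.92 = $8,733,779.83.
Current sales = 49,720 × $307.92 = $15,309,782.40.
Margin of safety = $15,309,782.40 − $8,733,779.83 = $6,576,003.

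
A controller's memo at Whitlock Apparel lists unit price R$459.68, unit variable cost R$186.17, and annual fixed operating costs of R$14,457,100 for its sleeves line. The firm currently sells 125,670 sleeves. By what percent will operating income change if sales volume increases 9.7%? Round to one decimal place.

Total contribution margin = 125,670 × R$273.51 = R$34,372,001.70.
Operating income = contribution − fixed costs = R$34,372,001.70 − R$14,457,100 = R$19,914,901.70.
So DOL = total CM / EBIT = R$34,372,001.70 / R$19,914,901.70 = 1.7259.
Operating income changes by 1.7259 × +9.7% = +16.7%.

+16.7%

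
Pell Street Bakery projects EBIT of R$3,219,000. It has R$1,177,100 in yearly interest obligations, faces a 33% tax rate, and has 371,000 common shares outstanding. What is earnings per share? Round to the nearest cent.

Pre-tax income = R$3,219,000 − R$1,177,100.00 = R$2,041,900.00.
Net income = R$2,041,900.00 × (1 − 0.33) = R$1,368,073.00.
Per share: R$1,368,073.00 / 371,000 shares = R$3.69.

R$3.69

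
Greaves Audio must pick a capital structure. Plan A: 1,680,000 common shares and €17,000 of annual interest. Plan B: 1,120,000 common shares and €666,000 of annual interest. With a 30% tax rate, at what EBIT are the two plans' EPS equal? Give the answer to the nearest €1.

Set EPS_A = EPS_B: (EBIT − €17,000)(1 − 0.30) ÷ 1,680,000 = (EBIT − €666,000)(1 − 0.30) ÷ 1,120,000.
The (1 − t) factor cancels: (EBIT − 17,000) × 1,120,000 = (EBIT − 666,000) × 1,680,000.
EBIT × (1,680,000 − 1,120,000) = 666,000 × 1,680,000 − 17,000 × 1,120,000 = 1,099,840,000,000, so EBIT = 1,099,840,000,000 ÷ 560,000 = 1,964,000.00.

€1,964,000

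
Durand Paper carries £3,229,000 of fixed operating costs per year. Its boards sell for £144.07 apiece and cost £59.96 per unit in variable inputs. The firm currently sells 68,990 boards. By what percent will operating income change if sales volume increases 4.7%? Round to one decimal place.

At 68,990 units, contribution = 68,990 × £84.11 = £5,802,748.90.
EBIT = £5,802,748.90 − £3,229,000 = £2,573,748.90.
Degree of operating leverage = £5,802,748.90 / £2,573,748.90 = 2.2546.
So EBIT moves 2.2546 × (+4.7%) = +10.6%.

+10.6%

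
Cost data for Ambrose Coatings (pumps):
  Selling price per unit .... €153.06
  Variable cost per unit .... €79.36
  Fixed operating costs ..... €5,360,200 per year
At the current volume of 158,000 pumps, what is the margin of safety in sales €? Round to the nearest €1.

€13,051,428

Unit CM = price − variable cost = €153.06 − €79.36 = €73.70. Break-even units = €5,360,200 ÷ €73.70 = 72,729.99; break-even revenue = 72,729.99 × €153.06 = €11,132,051.72.
Current sales = 158,000 × €153.06 = €24,183,480.00.
Margin of safety = €24,183,480.00 − €11,132,051.72 = €13,051,428.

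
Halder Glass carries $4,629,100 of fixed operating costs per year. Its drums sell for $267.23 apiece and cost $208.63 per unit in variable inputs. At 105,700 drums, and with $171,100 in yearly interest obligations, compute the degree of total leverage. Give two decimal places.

Contribution at this volume is 105,700 × $58.60 = $6,194,020.00.
EBIT = $6,194,020.00 − $4,629,100 = $1,564,920.00. Interest = $171,100.00, so EBIT − I = $1,393,820.00.
DCL = contribution ÷ (EBIT − I) = $6,194,020.00 ÷ $1,393,820.00 = 4.4439.

4.44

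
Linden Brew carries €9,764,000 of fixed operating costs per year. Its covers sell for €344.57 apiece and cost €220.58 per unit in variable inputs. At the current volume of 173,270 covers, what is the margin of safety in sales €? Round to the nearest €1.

Unit CM = price − variable cost = €344.57 − €220.58 = €123.99. Break-even units = €9,764,000 ÷ €123.99 = 78,748.29; break-even revenue = 78,748.29 × €344.57 = €27,134,296.96.
Current sales = 173,270 × €344.57 = €59,703,643.90.
Margin of safety = €59,703,643.90 − €27,134,296.96 = €32,569,347.

€32,569,347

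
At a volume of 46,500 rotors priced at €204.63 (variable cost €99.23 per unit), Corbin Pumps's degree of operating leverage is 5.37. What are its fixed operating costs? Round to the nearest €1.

€3,988,418

Total contribution margin = 46,500 × €105.40 = €4,901,100.00.
DOL = contribution / EBIT, so EBIT = €4,901,100.00 / 5.37 = €912,681.56.
And FC = contribution − EBIT = €4,901,100.00 − €912,681.56 = €3,988,418.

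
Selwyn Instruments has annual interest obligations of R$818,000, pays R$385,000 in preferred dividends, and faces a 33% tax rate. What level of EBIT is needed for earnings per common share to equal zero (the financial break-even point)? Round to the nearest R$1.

R$1,392,627

Preferred dividends are paid after tax, so their pre-tax equivalent is R$385,000 ÷ (1 − 0.33) = R$574,626.87.
EPS = 0 when EBIT covers interest plus the pre-tax preferred burden: R$818,000 + R$574,626.87 = R$1,392,626.87.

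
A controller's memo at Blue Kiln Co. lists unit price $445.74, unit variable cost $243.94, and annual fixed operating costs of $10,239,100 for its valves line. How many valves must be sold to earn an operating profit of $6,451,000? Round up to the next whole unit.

82,707 valves

Unit CM = price − variable cost = $445.74 − $243.94 = $201.80.
Units = (FC + target) / CM = ($10,239,100 + $6,451,000) / $201.80 = 82,706.14, so 82,707 valves.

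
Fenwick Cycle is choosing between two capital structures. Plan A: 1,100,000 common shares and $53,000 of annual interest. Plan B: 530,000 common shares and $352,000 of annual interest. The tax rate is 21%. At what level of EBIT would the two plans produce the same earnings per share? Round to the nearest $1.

Set EPS_A = EPS_B: (EBIT − $53,000)(1 − 0.21) ÷ 1,100,000 = (EBIT − $352,000)(1 − 0.21) ÷ 530,000.
The (1 − t) factor cancels: (EBIT − 53,000) × 530,000 = (EBIT − 352,000) × 1,100,000.
Solving, EBIT = (352,000·1,100,000 − 53,000·530,000) / (1,100,000 − 530,000) = 359,110,000,000 / 570,000 = 630,017.54.

$630,018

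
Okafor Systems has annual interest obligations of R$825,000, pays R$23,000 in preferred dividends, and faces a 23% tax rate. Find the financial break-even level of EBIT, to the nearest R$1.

Grossing the preferred dividend up to pre-tax terms: R$23,000 / (1 − 0.23) = R$29,870.13.
Financial break-even EBIT = interest + D_p ÷ (1 − t) = R$825,000 + R$29,870.13 = R$854,870.13.

R$854,870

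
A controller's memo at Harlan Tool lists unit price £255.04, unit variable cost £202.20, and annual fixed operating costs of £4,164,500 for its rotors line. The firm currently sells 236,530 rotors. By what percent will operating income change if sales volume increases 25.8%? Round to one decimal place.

Contribution at this volume is 236,530 × £52.84 = £12,498,245.20.
Subtracting fixed costs: EBIT = £12,498,245.20 − £4,164,500 = £8,333,745.20.
Degree of operating leverage = £12,498,245.20 / £8,333,745.20 = 1.4997.
Operating income changes by 1.4997 × +25.8% = +38.7%.

+38.7%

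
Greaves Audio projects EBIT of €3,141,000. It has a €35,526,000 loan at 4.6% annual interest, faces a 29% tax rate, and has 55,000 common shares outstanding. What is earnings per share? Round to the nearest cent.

€19.45

Interest = €1,634,196.00, so EBT = €3,141,000 − €1,634,196.00 = €1,506,804.00.
After tax at 29%: net income = €1,506,804.00 × 0.71 = €1,069,830.84.
Per share: €1,069,830.84 / 55,000 shares = €19.45.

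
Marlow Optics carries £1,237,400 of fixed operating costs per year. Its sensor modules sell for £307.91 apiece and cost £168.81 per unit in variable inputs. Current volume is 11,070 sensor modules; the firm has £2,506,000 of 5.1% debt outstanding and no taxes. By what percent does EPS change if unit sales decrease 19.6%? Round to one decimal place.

-172.8%

At 11,070 units, contribution = 11,070 × £139.10 = £1,539,837.00.
EBIT = £1,539,837.00 − £1,237,400 = £302,437.00.
After interest of £127,806.00, pre-tax earnings = £174,631.00.
DCL = total CM / (EBIT − I) = £1,539,837.00 / £174,631.00 = 8.8177.
EPS therefore changes by 8.8177 × (-19.6%) = -172.8%.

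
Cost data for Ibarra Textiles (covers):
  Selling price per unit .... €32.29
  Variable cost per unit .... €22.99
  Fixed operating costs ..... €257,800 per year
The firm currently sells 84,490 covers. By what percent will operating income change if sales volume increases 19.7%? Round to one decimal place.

+29.3%

Contribution at this volume is 84,490 × €9.30 = €785,757.00.
Subtracting fixed costs: EBIT = €785,757.00 − €257,800 = €527,957.00.
DOL = contribution ÷ EBIT = €785,757.00 ÷ €527,957.00 = 1.4883.
%ΔEBIT = DOL × %ΔSales = 1.4883 × +19.7% = +29.3%.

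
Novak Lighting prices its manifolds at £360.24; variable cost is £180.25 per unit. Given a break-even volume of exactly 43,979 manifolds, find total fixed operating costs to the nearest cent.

Unit CM = price − variable cost = £360.24 − £180.25 = £179.99.
Fixed costs = break-even units × CM = 43,979 × £179.99 = £7,915,780.21.

£7,915,780.21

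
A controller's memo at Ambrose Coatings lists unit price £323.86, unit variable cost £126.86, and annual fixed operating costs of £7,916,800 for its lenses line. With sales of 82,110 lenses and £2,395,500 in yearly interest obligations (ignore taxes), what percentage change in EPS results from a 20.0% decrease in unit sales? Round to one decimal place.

-55.2%

At 82,110 units, contribution = 82,110 × £197.00 = £16,175,670.00.
Operating income = contribution − fixed costs = £16,175,670.00 − £7,916,800 = £8,258,870.00.
Interest = £2,395,500.00, so EBIT − I = £5,863,370.00.
DCL = total CM / (EBIT − I) = £16,175,670.00 / £5,863,370.00 = 2.7588.
%ΔEPS = DCL × %ΔSales = 2.7588 × -20.0% = -55.2%.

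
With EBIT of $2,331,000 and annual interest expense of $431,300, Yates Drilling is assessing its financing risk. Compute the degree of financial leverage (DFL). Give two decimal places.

1.23

Interest = $431,300.00.
Degree of financial leverage = EBIT / (EBIT − interest) = $2,331,000 / $1,899,700.00 = 1.2270.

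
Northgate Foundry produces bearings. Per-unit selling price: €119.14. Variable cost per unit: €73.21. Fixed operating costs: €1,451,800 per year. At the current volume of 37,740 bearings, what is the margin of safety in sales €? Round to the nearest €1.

€730,451

Unit CM = price − variable cost = €119.14 − €73.21 = €45.93. Break-even units = €1,451,800 ÷ €45.93 = 31,608.97; break-even revenue = 31,608.97 × €119.14 = €3,765,892.71.
Actual sales revenue = 37,740 × €119.14 = €4,496,343.60.
Margin of safety = €4,496,343.60 − €3,765,892.71 = €730,451.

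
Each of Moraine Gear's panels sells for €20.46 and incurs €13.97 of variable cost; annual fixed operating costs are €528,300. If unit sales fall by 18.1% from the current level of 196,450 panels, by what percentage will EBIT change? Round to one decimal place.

-30.9%

Total contribution margin = 196,450 × €6.49 = €1,274,960.50.
Operating income = contribution − fixed costs = €1,274,960.50 − €528,300 = €746,660.50.
Degree of operating leverage = €1,274,960.50 / €746,660.50 = 1.7076.
%ΔEBIT = DOL × %ΔSales = 1.7076 × -18.1% = -30.9%.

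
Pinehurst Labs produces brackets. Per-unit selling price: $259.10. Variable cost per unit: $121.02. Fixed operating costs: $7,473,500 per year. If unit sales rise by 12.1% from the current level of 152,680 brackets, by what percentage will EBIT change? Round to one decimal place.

+18.7%

At 152,680 units, contribution = 152,680 × $138.08 = $21,082,054.40.
Operating income = contribution − fixed costs = $21,082,054.40 − $7,473,500 = $13,608,554.40.
DOL = contribution ÷ EBIT = $21,082,054.40 ÷ $13,608,554.40 = 1.5492.
Operating income changes by 1.5492 × +12.1% = +18.7%.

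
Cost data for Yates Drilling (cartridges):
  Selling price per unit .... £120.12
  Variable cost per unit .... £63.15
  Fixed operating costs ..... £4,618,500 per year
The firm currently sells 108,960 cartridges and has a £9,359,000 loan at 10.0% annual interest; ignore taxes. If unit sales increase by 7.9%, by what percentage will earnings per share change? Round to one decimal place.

Total contribution margin = 108,960 × £56.97 = £6,207,451.20.
Subtracting fixed costs: EBIT = £6,207,451.20 − £4,618,500 = £1,588,951.20.
Interest = £935,900.00, so EBIT − I = £653,051.20.
Degree of combined leverage = contribution ÷ (EBIT − I) = £6,207,451.20 ÷ £653,051.20 = 9.5053.
%ΔEPS = DCL × %ΔSales = 9.5053 × +7.9% = +75.1%.

+75.1%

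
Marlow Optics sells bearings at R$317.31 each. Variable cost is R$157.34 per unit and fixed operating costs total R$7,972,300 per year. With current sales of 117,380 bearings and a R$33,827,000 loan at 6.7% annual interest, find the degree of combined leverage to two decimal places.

Contribution at this volume is 117,380 × R$159.97 = R$18,777,278.60.
Subtracting fixed costs: EBIT = R$18,777,278.60 − R$7,972,300 = R$10,804,978.60. Interest = R$2,266,409.00.
DOL = R$18,777,278.60 ÷ R$10,804,978.60 = 1.7378; DFL = R$10,804,978.60 ÷ R$8,538,569.60 = 1.2654.
Combined leverage = 1.7378 × 1.2654 = 2.1990.

2.20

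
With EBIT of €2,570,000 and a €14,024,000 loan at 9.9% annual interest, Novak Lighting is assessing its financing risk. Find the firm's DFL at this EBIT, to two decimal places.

2.17

Interest = €1,388,376.00.
DFL = EBIT ÷ (EBIT − I) = €2,570,000 ÷ (€2,570,000 − €1,388,376.00) = €2,570,000 ÷ €1,181,624.00 = 2.1750.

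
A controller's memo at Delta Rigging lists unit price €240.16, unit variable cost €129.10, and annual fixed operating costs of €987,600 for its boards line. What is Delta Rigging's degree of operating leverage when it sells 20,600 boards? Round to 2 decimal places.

1.76

Total contribution margin = 20,600 × €111.06 = €2,287,836.00.
Subtracting fixed costs: EBIT = €2,287,836.00 − €987,600 = €1,300,236.00.
So DOL = total CM / EBIT = €2,287,836.00 / €1,300,236.00 = 1.7596.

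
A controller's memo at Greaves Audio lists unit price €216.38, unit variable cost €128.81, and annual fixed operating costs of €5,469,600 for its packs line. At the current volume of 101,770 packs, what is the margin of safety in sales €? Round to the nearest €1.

€8,505,953

Contribution margin per unit = €216.38 − €128.81 = €87.57. Break-even units = €5,469,600 ÷ €87.57 = 62,459.75; break-even revenue = 62,459.75 × €216.38 = €13,515,039.95.
Current sales = 101,770 × €216.38 = €22,020,992.60.
Margin of safety = €22,020,992.60 − €13,515,039.95 = €8,505,953.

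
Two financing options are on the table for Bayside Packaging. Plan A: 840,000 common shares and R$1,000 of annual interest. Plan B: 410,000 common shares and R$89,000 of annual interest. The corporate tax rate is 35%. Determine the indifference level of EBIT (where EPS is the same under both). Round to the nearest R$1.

At indifference, (EBIT − 1,000)(1 − t)/840,000 = (EBIT − 89,000)(1 − t)/410,000.
The (1 − t) factor cancels: (EBIT − 1,000) × 410,000 = (EBIT − 89,000) × 840,000.
Solving, EBIT = (89,000·840,000 − 1,000·410,000) / (840,000 − 410,000) = 74,350,000,000 / 430,000 = 172,906.98.

R$172,907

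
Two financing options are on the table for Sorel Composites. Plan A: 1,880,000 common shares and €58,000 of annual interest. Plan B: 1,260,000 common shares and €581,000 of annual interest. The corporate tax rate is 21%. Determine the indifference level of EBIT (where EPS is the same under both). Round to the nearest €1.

Set EPS_A = EPS_B: (EBIT − €58,000)(1 − 0.21) ÷ 1,880,000 = (EBIT − €581,000)(1 − 0.21) ÷ 1,260,000.
The (1 − t) factor cancels: (EBIT − 58,000) × 1,260,000 = (EBIT − 581,000) × 1,880,000.
Solving, EBIT = (581,000·1,880,000 − 58,000·1,260,000) / (1,880,000 − 1,260,000) = 1,019,200,000,000 / 620,000 = 1,643,870.97.

€1,643,871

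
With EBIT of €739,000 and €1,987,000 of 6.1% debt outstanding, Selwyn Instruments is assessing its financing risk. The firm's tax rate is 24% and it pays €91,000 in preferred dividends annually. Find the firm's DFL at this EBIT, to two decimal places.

1.48

Interest = €121,207.00.
Preferred dividends grossed up pre-tax: €91,000 / (1 − 0.24) = €119,736.84.
DFL = EBIT ÷ [EBIT − I − D_p/(1−t)] = €739,000 ÷ [€739,000 − €121,207.00 − €119,736.84] = €739,000 ÷ €498,056.16 = 1.4838.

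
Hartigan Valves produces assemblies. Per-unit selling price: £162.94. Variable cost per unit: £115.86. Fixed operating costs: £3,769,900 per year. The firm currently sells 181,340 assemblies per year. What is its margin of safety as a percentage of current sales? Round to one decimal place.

Contribution margin per unit = £162.94 − £115.86 = £47.08. Break-even units = £3,769,900 ÷ £47.08 = 80,074.34; break-even revenue = 80,074.34 × £162.94 = £13,047,313.21.
Current sales = 181,340 × £162.94 = £29,547,539.60.
Margin of safety = (£29,547,539.60 − £13,047,313.21) ÷ £29,547,539.60 = 55.8%.

55.8%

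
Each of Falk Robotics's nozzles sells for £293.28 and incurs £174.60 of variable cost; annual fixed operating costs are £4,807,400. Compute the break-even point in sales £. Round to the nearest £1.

Contribution margin per unit = £293.28 − £174.60 = £118.68, a CM ratio of £118.68 ÷ £293.28 = 0.4047.
Break-even sales = FC ÷ CM ratio = £4,807,400 × £293.28 / £118.68 = £11,879,965.

£11,879,965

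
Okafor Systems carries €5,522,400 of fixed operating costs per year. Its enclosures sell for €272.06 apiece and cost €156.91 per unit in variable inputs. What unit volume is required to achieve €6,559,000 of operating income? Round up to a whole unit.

104,919 enclosures

Each unit contributes €272.06 − €156.91 = €115.15.
Units = (FC + target) / CM = (€5,522,400 + €6,559,000) / €115.15 = 104,918.80, so 104,919 enclosures.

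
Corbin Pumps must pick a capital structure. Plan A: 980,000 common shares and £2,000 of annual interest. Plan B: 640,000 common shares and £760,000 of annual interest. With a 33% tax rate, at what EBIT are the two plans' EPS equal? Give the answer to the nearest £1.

£2,186,824

Set EPS_A = EPS_B: (EBIT − £2,000)(1 − 0.33) ÷ 980,000 = (EBIT − £760,000)(1 − 0.33) ÷ 640,000.
The (1 − t) factor cancels: (EBIT − 2,000) × 640,000 = (EBIT − 760,000) × 980,000.
Solving, EBIT = (760,000·980,000 − 2,000·640,000) / (980,000 − 640,000) = 743,520,000,000 / 340,000 = 2,186,823.53.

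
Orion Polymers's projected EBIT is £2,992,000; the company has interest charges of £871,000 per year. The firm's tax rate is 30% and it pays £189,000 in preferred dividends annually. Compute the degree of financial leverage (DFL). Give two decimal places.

1.62

Interest = £871,000.00.
Preferred dividends grossed up pre-tax: £189,000 / (1 − 0.30) = £270,000.00.
DFL = EBIT ÷ [EBIT − I − D_p/(1−t)] = £2,992,000 ÷ [£2,992,000 − £871,000.00 − £270,000.00] = £2,992,000 ÷ £1,851,000.00 = 1.6164.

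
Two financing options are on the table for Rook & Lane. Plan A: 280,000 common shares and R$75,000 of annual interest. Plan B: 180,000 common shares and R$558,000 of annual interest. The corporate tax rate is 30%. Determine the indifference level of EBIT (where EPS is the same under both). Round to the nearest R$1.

At indifference, (EBIT − 75,000)(1 − t)/280,000 = (EBIT − 558,000)(1 − t)/180,000.
The (1 − t) factor cancels: (EBIT − 75,000) × 180,000 = (EBIT − 558,000) × 280,000.
EBIT × (280,000 − 180,000) = 558,000 × 280,000 − 75,000 × 180,000 = 142,740,000,000, so EBIT = 142,740,000,000 ÷ 100,000 = 1,427,400.00.

R$1,427,400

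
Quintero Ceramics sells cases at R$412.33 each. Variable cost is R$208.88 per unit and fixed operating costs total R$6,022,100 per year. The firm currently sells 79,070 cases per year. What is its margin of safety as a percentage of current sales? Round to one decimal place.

Unit CM = price − variable cost = R$412.33 − R$208.88 = R$203.45. Break-even units = R$6,022,100 ÷ R$203.45 = 29,599.90; break-even revenue = 29,599.90 × R$412.33 = R$12,204,927.47.
Current sales = 79,070 × R$412.33 = R$32,602,933.10.
Margin of safety = (R$32,602,933.10 − R$12,204,927.47) ÷ R$32,602,933.10 = 62.6%.

62.6%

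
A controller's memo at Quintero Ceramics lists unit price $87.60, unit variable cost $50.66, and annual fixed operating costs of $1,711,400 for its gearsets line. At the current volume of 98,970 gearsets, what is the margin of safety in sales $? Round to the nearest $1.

Unit CM = price − variable cost = $87.60 − $50.66 = $36.94. Break-even units = $1,711,400 ÷ $36.94 = 46,329.18; break-even revenue = 46,329.18 × $87.60 = $4,058,436.38.
Actual sales revenue = 98,970 × $87.60 = $8,669,772.00.
Margin of safety = $8,669,772.00 − $4,058,436.38 = $4,611,336.

$4,611,336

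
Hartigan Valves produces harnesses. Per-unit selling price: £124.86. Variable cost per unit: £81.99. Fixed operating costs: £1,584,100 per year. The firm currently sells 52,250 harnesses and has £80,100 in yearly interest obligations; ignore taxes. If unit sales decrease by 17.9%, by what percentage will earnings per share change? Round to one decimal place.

-69.6%

At 52,250 units, contribution = 52,250 × £42.87 = £2,239,957.50.
Operating income = contribution − fixed costs = £2,239,957.50 − £1,584,100 = £655,857.50.
Interest = £80,100.00, so EBIT − I = £575,757.50.
Degree of combined leverage = contribution ÷ (EBIT − I) = £2,239,957.50 ÷ £575,757.50 = 3.8905.
EPS therefore changes by 3.8905 × (-17.9%) = -69.6%.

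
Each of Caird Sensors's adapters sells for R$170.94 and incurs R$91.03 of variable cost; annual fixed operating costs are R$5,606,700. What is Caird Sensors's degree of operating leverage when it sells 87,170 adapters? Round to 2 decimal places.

5.13

At 87,170 units, contribution = 87,170 × R$79.91 = R$6,965,754.70.
Operating income = contribution − fixed costs = R$6,965,754.70 − R$5,606,700 = R$1,359,054.70.
So DOL = total CM / EBIT = R$6,965,754.70 / R$1,359,054.70 = 5.1254.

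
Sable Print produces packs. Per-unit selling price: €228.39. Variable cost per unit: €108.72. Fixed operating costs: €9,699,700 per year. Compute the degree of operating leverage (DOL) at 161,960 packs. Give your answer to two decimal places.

2.00

Contribution at this volume is 161,960 × €119.67 = €19,381,753.20.
Operating income = contribution − fixed costs = €19,381,753.20 − €9,699,700 = €9,682,053.20.
So DOL = total CM / EBIT = €19,381,753.20 / €9,682,053.20 = 2.0018.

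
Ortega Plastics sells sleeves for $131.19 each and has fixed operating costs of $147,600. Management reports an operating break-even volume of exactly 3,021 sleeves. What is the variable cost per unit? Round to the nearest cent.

Contribution per unit must be FC / Q = $147,600 / 3,021 = $48.8580.
Variable cost per unit = $131.19 − $48.8580 = $82.33.

$82.33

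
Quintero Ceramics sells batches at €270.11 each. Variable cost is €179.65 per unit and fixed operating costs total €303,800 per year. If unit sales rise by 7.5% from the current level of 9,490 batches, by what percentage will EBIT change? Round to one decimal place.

Total contribution margin = 9,490 × €90.46 = €858,465.40.
Subtracting fixed costs: EBIT = €858,465.40 − €303,800 = €554,665.40.
DOL = contribution ÷ EBIT = €858,465.40 ÷ €554,665.40 = 1.5477.
Operating income changes by 1.5477 × +7.5% = +11.6%.

+11.6%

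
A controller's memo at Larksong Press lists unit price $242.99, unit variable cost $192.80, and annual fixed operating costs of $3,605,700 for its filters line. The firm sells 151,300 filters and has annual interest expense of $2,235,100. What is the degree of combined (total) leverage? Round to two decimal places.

4.33

Total contribution margin = 151,300 × $50.19 = $7,593,747.00.
Operating income = contribution − fixed costs = $7,593,747.00 − $3,605,700 = $3,988,047.00. Interest = $2,235,100.00.
DOL = $7,593,747.00 ÷ $3,988,047.00 = 1.9041; DFL = $3,988,047.00 ÷ $1,752,947.00 = 2.2751.
Combined leverage = 1.9041 × 2.2751 = 4.3320.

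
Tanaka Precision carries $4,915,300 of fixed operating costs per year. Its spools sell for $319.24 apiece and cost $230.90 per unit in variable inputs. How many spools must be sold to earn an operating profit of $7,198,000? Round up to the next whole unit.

Unit CM = price − variable cost = $319.24 − $230.90 = $88.34.
Need Q such that Q × $88.34 − $4,915,300 = $7,198,000, i.e. Q = $12,113,300 / $88.34 = 137,121.35 → 137,122.

137,122 spools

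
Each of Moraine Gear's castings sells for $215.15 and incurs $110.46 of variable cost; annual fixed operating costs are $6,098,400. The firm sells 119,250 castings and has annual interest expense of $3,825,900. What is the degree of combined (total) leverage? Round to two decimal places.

4.88

Total contribution margin = 119,250 × $104.69 = $12,484,282.50.
Subtracting fixed costs: EBIT = $12,484,282.50 − $6,098,400 = $6,385,882.50. Interest = $3,825,900.00.
DOL = $12,484,282.50 ÷ $6,385,882.50 = 1.9550; DFL = $6,385,882.50 ÷ $2,559,982.50 = 2.4945.
Combined leverage = 1.9550 × 2.4945 = 4.8767.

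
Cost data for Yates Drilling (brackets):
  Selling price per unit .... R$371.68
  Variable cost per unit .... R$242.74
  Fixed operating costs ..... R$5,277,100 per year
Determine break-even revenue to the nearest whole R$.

R$15,211,668

CM per unit = R$371.68 − R$242.74 = R$128.94; CM ratio = R$128.94 / R$371.68 = 0.3469.
Break-even revenue = fixed costs × price ÷ CM = R$5,277,100 × R$371.68 ÷ R$128.94 = R$15,211,668.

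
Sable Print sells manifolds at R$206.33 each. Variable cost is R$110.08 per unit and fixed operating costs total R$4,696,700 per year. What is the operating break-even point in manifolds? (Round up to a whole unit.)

48,797 manifolds

Unit CM = price − variable cost = R$206.33 − R$110.08 = R$96.25.
Units to break even: R$4,696,700 ÷ R$96.25 = 48,796.88, rounded up to 48,797.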